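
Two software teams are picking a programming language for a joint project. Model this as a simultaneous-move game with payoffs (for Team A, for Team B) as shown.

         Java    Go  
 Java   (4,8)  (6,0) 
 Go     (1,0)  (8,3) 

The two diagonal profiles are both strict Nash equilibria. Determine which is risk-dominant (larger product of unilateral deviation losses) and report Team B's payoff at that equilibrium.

8

At both Java: Team A loses 4 − 1 = 3 by deviating; Team B loses 8 − 0 = 8. Product = 3·8 = 24.
At both Go: Team A loses 8 − 6 = 2 by deviating; Team B loses 3 − 0 = 3. Product = 2·3 = 6.
24 > 6, so both Java is risk-dominant. Team B's payoff there is 8.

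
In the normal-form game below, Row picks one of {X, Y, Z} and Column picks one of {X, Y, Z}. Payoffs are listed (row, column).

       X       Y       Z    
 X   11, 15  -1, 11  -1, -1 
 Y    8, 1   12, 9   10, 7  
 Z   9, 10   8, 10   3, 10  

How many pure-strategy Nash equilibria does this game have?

Both X: Row gets 11 (best alternative 9); Column gets 15 (best alternative 11). Neither deviates — NE.
Both Y: Row gets 12 (best alternative 8); Column gets 9 (best alternative 7). Neither deviates — NE.
Both Z is not a NE: Row would switch to Y (10 > 3).
No other cell survives both best-response checks, so there are 2 pure NE.

2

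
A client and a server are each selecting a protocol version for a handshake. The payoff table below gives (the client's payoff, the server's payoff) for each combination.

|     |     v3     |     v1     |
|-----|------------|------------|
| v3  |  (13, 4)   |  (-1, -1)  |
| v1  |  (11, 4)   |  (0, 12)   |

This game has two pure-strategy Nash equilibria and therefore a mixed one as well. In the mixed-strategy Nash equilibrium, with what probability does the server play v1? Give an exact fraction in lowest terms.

The server's mix q on v3 must make the client indifferent between v3 and v1.
The client's payoff from v3: 13q + (-1)(1−q). From v1: 11q + 0(1−q).
Set equal: 2q = 1(1−q) → q = 1/3.
Probability on v1 is 1 − 1/3 = 2/3.

2/3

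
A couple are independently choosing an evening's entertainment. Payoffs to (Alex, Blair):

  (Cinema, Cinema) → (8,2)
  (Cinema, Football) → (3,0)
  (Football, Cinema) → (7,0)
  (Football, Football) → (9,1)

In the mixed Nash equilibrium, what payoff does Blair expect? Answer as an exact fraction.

2/3

Alex mixes with probability p on Cinema, chosen so Blair is indifferent: 2p + 0(1−p) = 0p + 1(1−p) gives p = 1/3.
Blair's expected payoff is 2·1/3 + 0·2/3 = 2/3.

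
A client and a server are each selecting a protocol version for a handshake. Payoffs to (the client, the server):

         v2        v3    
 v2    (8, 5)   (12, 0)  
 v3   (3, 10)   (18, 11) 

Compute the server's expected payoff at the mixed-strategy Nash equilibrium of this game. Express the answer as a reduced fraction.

55/6

The client mixes with probability p on v2, chosen so the server is indifferent: 5p + 10(1−p) = 0p + 11(1−p) gives p = 1/6.
The server's expected payoff is 5·1/6 + 10·5/6 = 55/6.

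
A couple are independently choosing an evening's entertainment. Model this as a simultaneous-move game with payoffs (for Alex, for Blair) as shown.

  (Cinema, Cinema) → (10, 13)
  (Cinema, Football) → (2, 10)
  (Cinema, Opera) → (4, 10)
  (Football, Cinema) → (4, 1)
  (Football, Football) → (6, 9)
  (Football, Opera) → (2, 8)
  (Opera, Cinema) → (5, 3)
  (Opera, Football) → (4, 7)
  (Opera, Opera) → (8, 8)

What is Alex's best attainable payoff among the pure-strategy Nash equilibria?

10

Both Cinema is a pure NE (Alex: 10 ≥ 5; Blair: 13 ≥ 10). Alex gets 10.
Both Football is a pure NE (Alex: 6 ≥ 4; Blair: 9 ≥ 8). Alex gets 6.
Both Opera is a pure NE (Alex: 8 ≥ 4; Blair: 8 ≥ 7). Alex gets 8.
Every other cell has a profitable deviation for at least one player. Highest of {10, 6, 8} is 10.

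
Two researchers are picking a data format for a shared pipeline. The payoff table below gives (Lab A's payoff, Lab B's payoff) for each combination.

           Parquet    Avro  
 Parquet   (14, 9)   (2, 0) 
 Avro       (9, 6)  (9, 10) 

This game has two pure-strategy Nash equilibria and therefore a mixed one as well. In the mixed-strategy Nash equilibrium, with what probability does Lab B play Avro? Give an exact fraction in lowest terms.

5/12

Lab B's mix q on Parquet must make Lab A indifferent between Parquet and Avro.
Lab A's payoff from Parquet: 14q + 2(1−q). From Avro: 9q + 9(1−q).
Set equal: 5q = 7(1−q) → q = 7/12.
Probability on Avro is 1 − 7/12 = 5/12.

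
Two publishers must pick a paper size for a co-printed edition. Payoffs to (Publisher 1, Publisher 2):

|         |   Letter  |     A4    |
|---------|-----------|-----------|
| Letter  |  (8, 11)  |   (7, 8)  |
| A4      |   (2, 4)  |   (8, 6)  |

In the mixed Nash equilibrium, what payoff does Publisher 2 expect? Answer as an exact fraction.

Publisher 1 mixes with probability p on Letter, chosen so Publisher 2 is indifferent: 11p + 4(1−p) = 8p + 6(1−p) gives p = 2/5.
Publisher 2's expected payoff is 11·2/5 + 4·3/5 = 34/5.

34/5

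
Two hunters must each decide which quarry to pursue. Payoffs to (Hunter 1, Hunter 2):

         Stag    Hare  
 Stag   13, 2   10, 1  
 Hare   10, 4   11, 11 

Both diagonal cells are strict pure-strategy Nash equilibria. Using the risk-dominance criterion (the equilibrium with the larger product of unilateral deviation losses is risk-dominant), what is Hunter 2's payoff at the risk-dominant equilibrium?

11

At both Stag: Hunter 1 loses 13 − 10 = 3 by deviating; Hunter 2 loses 2 − 1 = 1. Product = 3·1 = 3.
At both Hare: Hunter 1 loses 11 − 10 = 1 by deviating; Hunter 2 loses 11 − 4 = 7. Product = 1·7 = 7.
7 > 3, so both Hare is risk-dominant. Hunter 2's payoff there is 11.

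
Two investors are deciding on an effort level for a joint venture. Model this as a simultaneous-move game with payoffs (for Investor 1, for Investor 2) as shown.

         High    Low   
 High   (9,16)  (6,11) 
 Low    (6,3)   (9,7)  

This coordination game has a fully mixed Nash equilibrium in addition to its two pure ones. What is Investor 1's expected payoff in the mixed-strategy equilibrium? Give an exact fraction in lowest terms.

15/2

Investor 2 mixes with probability q on High, chosen so Investor 1 is indifferent: 9q + 6(1−q) = 6q + 9(1−q) gives q = 1/2.
Investor 1's expected payoff (from either row, since indifferent) is 9·1/2 + 6·1/2 = 15/2.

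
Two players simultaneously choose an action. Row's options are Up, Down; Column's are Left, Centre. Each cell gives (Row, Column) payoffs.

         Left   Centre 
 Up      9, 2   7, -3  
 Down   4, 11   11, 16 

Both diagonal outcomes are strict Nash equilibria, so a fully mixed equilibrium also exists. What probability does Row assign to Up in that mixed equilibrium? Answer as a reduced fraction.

1/2

Row's mix p on Up must make Column indifferent between Left and Centre.
Column's payoff from Left: 2p + 11(1−p). From Centre: (-3)p + 16(1−p).
Set equal: 5p = 5(1−p) → p = 5/10 = 1/2.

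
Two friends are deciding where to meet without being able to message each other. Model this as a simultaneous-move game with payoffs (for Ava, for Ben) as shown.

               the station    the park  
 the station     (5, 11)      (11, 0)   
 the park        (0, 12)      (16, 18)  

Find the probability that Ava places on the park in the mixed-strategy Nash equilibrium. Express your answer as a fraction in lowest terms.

11/17

Ava's mix p on the station must make Ben indifferent between the station and the park.
Ben's payoff from the station: 11p + 12(1−p). From the park: 0p + 18(1−p).
Set equal: 11p = 6(1−p) → p = 6/17.
Probability on the park is 1 − 6/17 = 11/17.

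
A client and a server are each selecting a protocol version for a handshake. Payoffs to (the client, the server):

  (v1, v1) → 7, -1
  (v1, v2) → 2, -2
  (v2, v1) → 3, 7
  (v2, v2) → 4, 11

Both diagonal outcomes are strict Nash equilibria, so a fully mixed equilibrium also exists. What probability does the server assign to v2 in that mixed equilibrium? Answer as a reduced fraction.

2/3

The server's mix q on v1 must make the client indifferent between v1 and v2.
The client's payoff from v1: 7q + 2(1−q). From v2: 3q + 4(1−q).
Set equal: 4q = 2(1−q) → q = 2/6 = 1/3.
Probability on v2 is 1 − 1/3 = 2/3.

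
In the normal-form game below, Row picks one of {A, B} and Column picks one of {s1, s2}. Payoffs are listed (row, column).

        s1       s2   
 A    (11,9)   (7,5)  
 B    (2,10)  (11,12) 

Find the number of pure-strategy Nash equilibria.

2

(A, s1): Row gets 11 (best alternative 2); Column gets 9 (best alternative 5). Neither deviates — NE.
(B, s2): Row gets 11 (best alternative 7); Column gets 12 (best alternative 10). Neither deviates — NE.
(B, s1) is not a NE: Row would switch to A (11 > 2).
No other cell survives both best-response checks, so there are 2 pure NE.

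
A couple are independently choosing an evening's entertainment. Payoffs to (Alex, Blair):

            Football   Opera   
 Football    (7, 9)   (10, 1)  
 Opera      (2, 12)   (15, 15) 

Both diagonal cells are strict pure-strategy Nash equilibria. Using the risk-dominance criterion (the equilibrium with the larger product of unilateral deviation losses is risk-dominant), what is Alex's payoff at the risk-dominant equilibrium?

At both Football: Alex loses 7 − 2 = 5 by deviating; Blair loses 9 − 1 = 8. Product = 5·8 = 40.
At both Opera: Alex loses 15 − 10 = 5 by deviating; Blair loses 15 − 12 = 3. Product = 5·3 = 15.
40 > 15, so both Football is risk-dominant. Alex's payoff there is 7.

7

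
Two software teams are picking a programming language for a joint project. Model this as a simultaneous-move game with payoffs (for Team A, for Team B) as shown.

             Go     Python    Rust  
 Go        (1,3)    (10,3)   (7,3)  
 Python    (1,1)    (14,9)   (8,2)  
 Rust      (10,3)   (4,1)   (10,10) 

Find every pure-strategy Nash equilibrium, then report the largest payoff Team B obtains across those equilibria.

10

Both Python is a pure NE (Team A: 14 ≥ 10; Team B: 9 ≥ 2). Team B gets 9.
Both Rust is a pure NE (Team A: 10 ≥ 8; Team B: 10 ≥ 3). Team B gets 10.
Every other cell has a profitable deviation for at least one player. Highest of {9, 10} is 10.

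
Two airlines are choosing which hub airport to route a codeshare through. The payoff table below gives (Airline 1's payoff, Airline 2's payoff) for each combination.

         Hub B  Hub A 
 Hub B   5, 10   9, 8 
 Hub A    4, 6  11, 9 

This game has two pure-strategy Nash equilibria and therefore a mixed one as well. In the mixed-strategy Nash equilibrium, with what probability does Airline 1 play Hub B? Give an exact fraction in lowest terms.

Airline 1's mix p on Hub B must make Airline 2 indifferent between Hub B and Hub A.
Airline 2's payoff from Hub B: 10p + 6(1−p). From Hub A: 8p + 9(1−p).
Set equal: 2p = 3(1−p) → p = 3/5.

3/5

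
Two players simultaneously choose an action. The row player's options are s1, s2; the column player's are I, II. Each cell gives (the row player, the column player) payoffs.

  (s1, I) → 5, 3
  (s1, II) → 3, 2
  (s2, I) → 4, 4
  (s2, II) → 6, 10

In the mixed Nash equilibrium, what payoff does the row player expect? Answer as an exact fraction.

9/2

The column player mixes with probability q on I, chosen so the row player is indifferent: 5q + 3(1−q) = 4q + 6(1−q) gives q = 3/4.
The row player's expected payoff (from either row, since indifferent) is 5·3/4 + 3·1/4 = 9/2.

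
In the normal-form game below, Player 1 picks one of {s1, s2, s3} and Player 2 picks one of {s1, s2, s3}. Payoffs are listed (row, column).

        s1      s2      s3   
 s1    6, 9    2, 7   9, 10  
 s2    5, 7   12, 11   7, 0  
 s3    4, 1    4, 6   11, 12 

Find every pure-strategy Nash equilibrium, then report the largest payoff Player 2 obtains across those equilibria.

12

Both s2 is a pure NE (Player 1: 12 ≥ 4; Player 2: 11 ≥ 7). Player 2 gets 11.
Both s3 is a pure NE (Player 1: 11 ≥ 9; Player 2: 12 ≥ 6). Player 2 gets 12.
Every other cell has a profitable deviation for at least one player. Highest of {11, 12} is 12.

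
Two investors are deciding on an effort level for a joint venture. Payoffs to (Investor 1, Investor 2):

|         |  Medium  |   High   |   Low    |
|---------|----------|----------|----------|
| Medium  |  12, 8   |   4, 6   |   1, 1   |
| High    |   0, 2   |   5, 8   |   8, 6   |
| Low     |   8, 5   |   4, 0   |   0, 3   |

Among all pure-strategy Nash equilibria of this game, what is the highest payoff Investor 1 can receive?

Both Medium is a pure NE (Investor 1: 12 ≥ 8; Investor 2: 8 ≥ 6). Investor 1 gets 12.
Both High is a pure NE (Investor 1: 5 ≥ 4; Investor 2: 8 ≥ 6). Investor 1 gets 5.
Every other cell has a profitable deviation for at least one player. Highest of {12, 5} is 12.

12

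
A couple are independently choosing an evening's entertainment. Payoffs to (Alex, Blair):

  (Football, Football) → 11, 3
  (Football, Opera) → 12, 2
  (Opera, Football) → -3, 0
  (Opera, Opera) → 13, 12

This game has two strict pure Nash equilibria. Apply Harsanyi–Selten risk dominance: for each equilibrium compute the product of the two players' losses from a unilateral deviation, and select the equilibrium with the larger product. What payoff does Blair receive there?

At both Football: Alex loses 11 − (-3) = 14 by deviating; Blair loses 3 − 2 = 1. Product = 14·1 = 14.
At both Opera: Alex loses 13 − 12 = 1 by deviating; Blair loses 12 − 0 = 12. Product = 1·12 = 12.
14 > 12, so both Football is risk-dominant. Blair's payoff there is 3.

3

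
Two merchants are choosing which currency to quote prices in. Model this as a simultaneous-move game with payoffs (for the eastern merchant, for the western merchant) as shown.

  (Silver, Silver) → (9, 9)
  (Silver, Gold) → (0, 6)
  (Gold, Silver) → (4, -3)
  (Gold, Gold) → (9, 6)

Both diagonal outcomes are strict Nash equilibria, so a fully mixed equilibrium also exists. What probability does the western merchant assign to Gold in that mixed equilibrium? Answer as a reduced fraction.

The western merchant's mix q on Silver must make the eastern merchant indifferent between Silver and Gold.
The eastern merchant's payoff from Silver: 9q + 0(1−q). From Gold: 4q + 9(1−q).
Set equal: 5q = 9(1−q) → q = 9/14.
Probability on Gold is 1 − 9/14 = 5/14.

5/14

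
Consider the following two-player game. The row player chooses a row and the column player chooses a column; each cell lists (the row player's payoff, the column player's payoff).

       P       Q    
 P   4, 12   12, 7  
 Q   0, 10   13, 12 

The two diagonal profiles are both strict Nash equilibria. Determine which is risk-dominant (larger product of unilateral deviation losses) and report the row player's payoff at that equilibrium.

4

At both P: the row player loses 4 − 0 = 4 by deviating; the column player loses 12 − 7 = 5. Product = 4·5 = 20.
At both Q: the row player loses 13 − 12 = 1 by deviating; the column player loses 12 − 10 = 2. Product = 1·2 = 2.
20 > 2, so both P is risk-dominant. The row player's payoff there is 4.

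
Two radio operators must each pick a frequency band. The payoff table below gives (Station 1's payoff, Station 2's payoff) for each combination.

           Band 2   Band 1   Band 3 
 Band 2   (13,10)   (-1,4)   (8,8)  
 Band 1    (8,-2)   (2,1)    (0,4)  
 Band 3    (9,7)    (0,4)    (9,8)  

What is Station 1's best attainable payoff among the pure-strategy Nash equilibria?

Both Band 2 is a pure NE (Station 1: 13 ≥ 9; Station 2: 10 ≥ 8). Station 1 gets 13.
Both Band 3 is a pure NE (Station 1: 9 ≥ 8; Station 2: 8 ≥ 7). Station 1 gets 9.
Every other cell has a profitable deviation for at least one player. Highest of {13, 9} is 13.

13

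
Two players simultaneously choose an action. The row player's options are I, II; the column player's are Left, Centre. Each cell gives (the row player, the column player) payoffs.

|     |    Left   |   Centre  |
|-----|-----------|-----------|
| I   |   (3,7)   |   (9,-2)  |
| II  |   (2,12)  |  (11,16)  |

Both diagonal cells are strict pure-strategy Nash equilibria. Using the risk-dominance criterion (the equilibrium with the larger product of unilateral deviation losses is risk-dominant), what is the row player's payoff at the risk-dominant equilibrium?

3

At (I, Left): the row player loses 3 − 2 = 1 by deviating; the column player loses 7 − (-2) = 9. Product = 1·9 = 9.
At (II, Centre): the row player loses 11 − 9 = 2 by deviating; the column player loses 16 − 12 = 4. Product = 2·4 = 8.
9 > 8, so (I, Left) is risk-dominant. The row player's payoff there is 3.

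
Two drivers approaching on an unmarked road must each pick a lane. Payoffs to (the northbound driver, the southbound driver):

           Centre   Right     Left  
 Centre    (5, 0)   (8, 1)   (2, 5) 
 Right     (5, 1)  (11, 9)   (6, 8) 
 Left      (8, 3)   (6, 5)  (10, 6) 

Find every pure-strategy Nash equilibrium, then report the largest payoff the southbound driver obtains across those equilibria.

9

Both Right is a pure NE (the northbound driver: 11 ≥ 8; the southbound driver: 9 ≥ 8). The southbound driver gets 9.
Both Left is a pure NE (the northbound driver: 10 ≥ 6; the southbound driver: 6 ≥ 5). The southbound driver gets 6.
Every other cell has a profitable deviation for at least one player. Highest of {9, 6} is 9.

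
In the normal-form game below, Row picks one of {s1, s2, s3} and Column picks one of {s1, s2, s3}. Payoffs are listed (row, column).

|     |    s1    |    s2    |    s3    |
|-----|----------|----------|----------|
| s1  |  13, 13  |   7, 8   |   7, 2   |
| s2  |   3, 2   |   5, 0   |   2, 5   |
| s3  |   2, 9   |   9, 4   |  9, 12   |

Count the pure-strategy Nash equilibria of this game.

Both s1: Row gets 13 (best alternative 3); Column gets 13 (best alternative 8). Neither deviates — NE.
Both s3: Row gets 9 (best alternative 7); Column gets 12 (best alternative 9). Neither deviates — NE.
Both s2 is not a NE: Row would switch to s3 (9 > 5).
No other cell survives both best-response checks, so there are 2 pure NE.

2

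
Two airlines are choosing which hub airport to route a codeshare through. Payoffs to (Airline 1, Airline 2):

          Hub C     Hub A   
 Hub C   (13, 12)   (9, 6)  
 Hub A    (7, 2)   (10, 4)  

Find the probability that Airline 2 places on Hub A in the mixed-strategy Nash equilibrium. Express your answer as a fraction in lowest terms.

6/7

Airline 2's mix q on Hub C must make Airline 1 indifferent between Hub C and Hub A.
Airline 1's payoff from Hub C: 13q + 9(1−q). From Hub A: 7q + 10(1−q).
Set equal: 6q = 1(1−q) → q = 1/7.
Probability on Hub A is 1 − 1/7 = 6/7.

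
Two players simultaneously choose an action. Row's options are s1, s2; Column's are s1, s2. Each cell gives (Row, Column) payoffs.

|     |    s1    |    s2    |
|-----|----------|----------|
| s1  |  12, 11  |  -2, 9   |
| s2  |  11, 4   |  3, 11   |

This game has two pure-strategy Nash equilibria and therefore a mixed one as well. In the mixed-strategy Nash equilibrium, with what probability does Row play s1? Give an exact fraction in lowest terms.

7/9

Row's mix p on s1 must make Column indifferent between s1 and s2.
Column's payoff from s1: 11p + 4(1−p). From s2: 9p + 11(1−p).
Set equal: 2p = 7(1−p) → p = 7/9.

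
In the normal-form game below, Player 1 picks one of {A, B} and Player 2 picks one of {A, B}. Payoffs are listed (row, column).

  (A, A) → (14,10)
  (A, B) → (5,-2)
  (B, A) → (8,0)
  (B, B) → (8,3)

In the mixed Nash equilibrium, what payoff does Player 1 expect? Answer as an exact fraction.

8

Player 2 mixes with probability q on A, chosen so Player 1 is indifferent: 14q + 5(1−q) = 8q + 8(1−q) gives q = 1/3.
Player 1's expected payoff (from either row, since indifferent) is 14·1/3 + 5·2/3 = 8.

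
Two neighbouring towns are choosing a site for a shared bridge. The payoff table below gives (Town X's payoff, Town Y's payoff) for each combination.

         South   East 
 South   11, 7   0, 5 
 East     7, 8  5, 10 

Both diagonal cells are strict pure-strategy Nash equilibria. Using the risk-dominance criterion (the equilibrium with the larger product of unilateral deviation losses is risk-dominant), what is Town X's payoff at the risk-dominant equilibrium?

5

At both South: Town X loses 11 − 7 = 4 by deviating; Town Y loses 7 − 5 = 2. Product = 4·2 = 8.
At both East: Town X loses 5 − 0 = 5 by deviating; Town Y loses 10 − 8 = 2. Product = 5·2 = 10.
10 > 8, so both East is risk-dominant. Town X's payoff there is 5.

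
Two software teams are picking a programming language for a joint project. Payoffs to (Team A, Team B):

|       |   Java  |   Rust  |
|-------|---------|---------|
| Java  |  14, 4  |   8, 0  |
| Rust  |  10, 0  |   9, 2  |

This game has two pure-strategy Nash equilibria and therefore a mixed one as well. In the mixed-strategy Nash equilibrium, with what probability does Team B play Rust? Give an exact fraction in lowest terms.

4/5

Team B's mix q on Java must make Team A indifferent between Java and Rust.
Team A's payoff from Java: 14q + 8(1−q). From Rust: 10q + 9(1−q).
Set equal: 4q = 1(1−q) → q = 1/5.
Probability on Rust is 1 − 1/5 = 4/5.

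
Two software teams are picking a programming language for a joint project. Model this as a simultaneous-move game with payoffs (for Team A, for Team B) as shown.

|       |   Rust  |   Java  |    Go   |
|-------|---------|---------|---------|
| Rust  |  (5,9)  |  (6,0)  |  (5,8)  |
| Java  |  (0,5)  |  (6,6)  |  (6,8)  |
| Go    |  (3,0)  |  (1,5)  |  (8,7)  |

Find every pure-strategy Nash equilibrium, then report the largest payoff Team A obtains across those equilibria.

Both Rust is a pure NE (Team A: 5 ≥ 3; Team B: 9 ≥ 8). Team A gets 5.
Both Go is a pure NE (Team A: 8 ≥ 6; Team B: 7 ≥ 5). Team A gets 8.
Every other cell has a profitable deviation for at least one player. Highest of {5, 8} is 8.

8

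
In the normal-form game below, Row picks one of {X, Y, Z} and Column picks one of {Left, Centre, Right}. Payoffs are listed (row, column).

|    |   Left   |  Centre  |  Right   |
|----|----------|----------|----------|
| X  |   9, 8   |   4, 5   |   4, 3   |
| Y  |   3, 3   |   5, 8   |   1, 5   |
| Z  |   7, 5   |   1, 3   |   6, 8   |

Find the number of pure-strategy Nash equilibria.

3

(X, Left): Row gets 9 (best alternative 7); Column gets 8 (best alternative 5). Neither deviates — NE.
(Y, Centre): Row gets 5 (best alternative 4); Column gets 8 (best alternative 5). Neither deviates — NE.
(Z, Right): Row gets 6 (best alternative 4); Column gets 8 (best alternative 5). Neither deviates — NE.
(X, Right) is not a NE: Row would switch to Z (6 > 4).
No other cell survives both best-response checks, so there are 3 pure NE.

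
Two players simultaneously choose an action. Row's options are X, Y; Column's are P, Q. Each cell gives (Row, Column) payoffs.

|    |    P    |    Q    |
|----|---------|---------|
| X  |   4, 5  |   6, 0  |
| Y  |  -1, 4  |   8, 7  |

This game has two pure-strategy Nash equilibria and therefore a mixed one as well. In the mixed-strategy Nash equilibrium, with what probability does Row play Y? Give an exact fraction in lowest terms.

5/8

Row's mix p on X must make Column indifferent between P and Q.
Column's payoff from P: 5p + 4(1−p). From Q: 0p + 7(1−p).
Set equal: 5p = 3(1−p) → p = 3/8.
Probability on Y is 1 − 3/8 = 5/8.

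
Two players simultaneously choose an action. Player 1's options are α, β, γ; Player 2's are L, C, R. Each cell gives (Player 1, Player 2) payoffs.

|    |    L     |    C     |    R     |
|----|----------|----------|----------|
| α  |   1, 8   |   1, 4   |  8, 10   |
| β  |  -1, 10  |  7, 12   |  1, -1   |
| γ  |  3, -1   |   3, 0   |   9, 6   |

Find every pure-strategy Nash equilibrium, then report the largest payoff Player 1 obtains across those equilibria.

(β, C) is a pure NE (Player 1: 7 ≥ 3; Player 2: 12 ≥ 10). Player 1 gets 7.
(γ, R) is a pure NE (Player 1: 9 ≥ 8; Player 2: 6 ≥ 0). Player 1 gets 9.
Every other cell has a profitable deviation for at least one player. Highest of {7, 9} is 9.

9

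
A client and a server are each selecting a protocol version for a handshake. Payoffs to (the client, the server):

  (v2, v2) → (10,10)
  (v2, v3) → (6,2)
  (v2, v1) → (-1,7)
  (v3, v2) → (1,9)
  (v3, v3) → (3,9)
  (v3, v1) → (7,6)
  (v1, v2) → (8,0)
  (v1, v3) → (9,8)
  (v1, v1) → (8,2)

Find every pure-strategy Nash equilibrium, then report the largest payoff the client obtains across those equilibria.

Both v2 is a pure NE (the client: 10 ≥ 8; the server: 10 ≥ 7). The client gets 10.
(v1, v3) is a pure NE (the client: 9 ≥ 6; the server: 8 ≥ 2). The client gets 9.
Every other cell has a profitable deviation for at least one player. Highest of {10, 9} is 10.

10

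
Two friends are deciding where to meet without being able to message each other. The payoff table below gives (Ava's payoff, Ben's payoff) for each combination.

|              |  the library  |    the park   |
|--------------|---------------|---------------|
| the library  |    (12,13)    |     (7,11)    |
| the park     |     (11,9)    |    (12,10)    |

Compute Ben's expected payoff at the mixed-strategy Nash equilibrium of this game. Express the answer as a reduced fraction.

Ava mixes with probability p on the library, chosen so Ben is indifferent: 13p + 9(1−p) = 11p + 10(1−p) gives p = 1/3.
Ben's expected payoff is 13·1/3 + 9·2/3 = 31/3.

31/3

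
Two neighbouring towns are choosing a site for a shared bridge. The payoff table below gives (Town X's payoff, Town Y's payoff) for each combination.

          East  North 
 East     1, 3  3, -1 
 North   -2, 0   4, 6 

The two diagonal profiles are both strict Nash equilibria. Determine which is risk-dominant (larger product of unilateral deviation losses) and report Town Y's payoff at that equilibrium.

3

At both East: Town X loses 1 − (-2) = 3 by deviating; Town Y loses 3 − (-1) = 4. Product = 3·4 = 12.
At both North: Town X loses 4 − 3 = 1 by deviating; Town Y loses 6 − 0 = 6. Product = 1·6 = 6.
12 > 6, so both East is risk-dominant. Town Y's payoff there is 3.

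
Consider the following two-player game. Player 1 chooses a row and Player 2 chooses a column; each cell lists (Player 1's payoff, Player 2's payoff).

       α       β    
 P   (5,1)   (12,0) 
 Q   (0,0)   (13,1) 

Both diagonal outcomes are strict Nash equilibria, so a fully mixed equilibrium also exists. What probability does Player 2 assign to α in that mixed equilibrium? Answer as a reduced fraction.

Player 2's mix q on α must make Player 1 indifferent between P and Q.
Player 1's payoff from P: 5q + 12(1−q). From Q: 0q + 13(1−q).
Set equal: 5q = 1(1−q) → q = 1/6.

1/6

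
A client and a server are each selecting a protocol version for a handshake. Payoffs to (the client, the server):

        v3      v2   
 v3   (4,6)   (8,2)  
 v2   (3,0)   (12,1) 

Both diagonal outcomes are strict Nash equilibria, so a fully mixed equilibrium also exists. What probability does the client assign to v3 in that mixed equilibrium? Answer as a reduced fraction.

The client's mix p on v3 must make the server indifferent between v3 and v2.
The server's payoff from v3: 6p + 0(1−p). From v2: 2p + 1(1−p).
Set equal: 4p = 1(1−p) → p = 1/5.

1/5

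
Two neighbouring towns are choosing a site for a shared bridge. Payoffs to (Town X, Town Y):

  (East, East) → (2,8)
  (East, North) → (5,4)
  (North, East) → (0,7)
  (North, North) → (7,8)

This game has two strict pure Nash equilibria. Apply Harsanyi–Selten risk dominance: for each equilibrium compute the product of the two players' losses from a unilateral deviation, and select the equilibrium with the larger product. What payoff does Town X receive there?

2

At both East: Town X loses 2 − 0 = 2 by deviating; Town Y loses 8 − 4 = 4. Product = 2·4 = 8.
At both North: Town X loses 7 − 5 = 2 by deviating; Town Y loses 8 − 7 = 1. Product = 2·1 = 2.
8 > 2, so both East is risk-dominant. Town X's payoff there is 2.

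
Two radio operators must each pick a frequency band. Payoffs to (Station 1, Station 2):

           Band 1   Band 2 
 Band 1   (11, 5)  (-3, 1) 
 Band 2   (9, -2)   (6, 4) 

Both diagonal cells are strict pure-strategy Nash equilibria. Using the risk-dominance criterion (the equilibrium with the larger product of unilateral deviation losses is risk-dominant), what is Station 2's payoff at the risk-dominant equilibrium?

4

At both Band 1: Station 1 loses 11 − 9 = 2 by deviating; Station 2 loses 5 − 1 = 4. Product = 2·4 = 8.
At both Band 2: Station 1 loses 6 − (-3) = 9 by deviating; Station 2 loses 4 − (-2) = 6. Product = 9·6 = 54.
54 > 8, so both Band 2 is risk-dominant. Station 2's payoff there is 4.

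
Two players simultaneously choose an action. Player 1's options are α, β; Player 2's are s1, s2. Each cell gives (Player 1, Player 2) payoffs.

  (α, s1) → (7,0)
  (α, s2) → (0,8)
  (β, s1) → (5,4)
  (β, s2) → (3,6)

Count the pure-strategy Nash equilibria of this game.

(β, s2): Player 1 gets 3 (best alternative 0); Player 2 gets 6 (best alternative 4). Neither deviates — NE.
(α, s1) is not a NE: Player 2 would switch to s2 (8 > 0).
No other cell survives both best-response checks, so there is 1 pure NE.

1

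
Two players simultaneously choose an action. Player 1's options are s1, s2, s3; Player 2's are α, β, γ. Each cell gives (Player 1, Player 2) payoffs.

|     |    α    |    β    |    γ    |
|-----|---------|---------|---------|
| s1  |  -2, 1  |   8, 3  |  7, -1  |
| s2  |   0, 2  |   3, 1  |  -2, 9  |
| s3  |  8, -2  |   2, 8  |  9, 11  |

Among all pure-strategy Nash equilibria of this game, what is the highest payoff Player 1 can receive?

(s1, β) is a pure NE (Player 1: 8 ≥ 3; Player 2: 3 ≥ 1). Player 1 gets 8.
(s3, γ) is a pure NE (Player 1: 9 ≥ 7; Player 2: 11 ≥ 8). Player 1 gets 9.
Every other cell has a profitable deviation for at least one player. Highest of {8, 9} is 9.

9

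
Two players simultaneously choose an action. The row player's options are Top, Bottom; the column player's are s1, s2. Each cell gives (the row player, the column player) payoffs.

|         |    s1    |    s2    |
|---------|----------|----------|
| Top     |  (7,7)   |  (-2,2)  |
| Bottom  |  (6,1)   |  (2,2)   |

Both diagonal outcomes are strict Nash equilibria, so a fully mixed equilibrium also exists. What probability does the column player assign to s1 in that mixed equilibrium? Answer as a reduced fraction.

The column player's mix q on s1 must make the row player indifferent between Top and Bottom.
The row player's payoff from Top: 7q + (-2)(1−q). From Bottom: 6q + 2(1−q).
Set equal: 1q = 4(1−q) → q = 4/5.

4/5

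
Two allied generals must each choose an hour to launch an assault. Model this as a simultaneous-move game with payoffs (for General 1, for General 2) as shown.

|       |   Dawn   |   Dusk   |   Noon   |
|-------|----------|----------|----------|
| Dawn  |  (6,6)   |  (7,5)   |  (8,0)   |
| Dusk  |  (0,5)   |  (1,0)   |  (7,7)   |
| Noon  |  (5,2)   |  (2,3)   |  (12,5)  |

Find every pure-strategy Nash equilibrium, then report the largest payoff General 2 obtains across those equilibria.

Both Dawn is a pure NE (General 1: 6 ≥ 5; General 2: 6 ≥ 5). General 2 gets 6.
Both Noon is a pure NE (General 1: 12 ≥ 8; General 2: 5 ≥ 3). General 2 gets 5.
Every other cell has a profitable deviation for at least one player. Highest of {6, 5} is 6.

6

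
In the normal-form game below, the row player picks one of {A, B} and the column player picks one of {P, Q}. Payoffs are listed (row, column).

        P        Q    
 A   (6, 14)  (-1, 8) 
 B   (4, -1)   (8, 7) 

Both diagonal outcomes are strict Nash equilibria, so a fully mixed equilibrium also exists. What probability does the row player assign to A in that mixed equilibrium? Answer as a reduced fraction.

4/7

The row player's mix p on A must make the column player indifferent between P and Q.
The column player's payoff from P: 14p + (-1)(1−p). From Q: 8p + 7(1−p).
Set equal: 6p = 8(1−p) → p = 8/14 = 4/7.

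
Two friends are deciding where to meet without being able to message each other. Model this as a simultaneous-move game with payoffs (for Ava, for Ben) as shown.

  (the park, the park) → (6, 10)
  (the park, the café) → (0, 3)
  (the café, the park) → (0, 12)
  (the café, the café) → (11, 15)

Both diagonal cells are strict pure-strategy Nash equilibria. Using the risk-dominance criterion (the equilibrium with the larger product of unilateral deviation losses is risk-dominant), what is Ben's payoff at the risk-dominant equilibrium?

At both the park: Ava loses 6 − 0 = 6 by deviating; Ben loses 10 − 3 = 7. Product = 6·7 = 42.
At both the café: Ava loses 11 − 0 = 11 by deviating; Ben loses 15 − 12 = 3. Product = 11·3 = 33.
42 > 33, so both the park is risk-dominant. Ben's payoff there is 10.

10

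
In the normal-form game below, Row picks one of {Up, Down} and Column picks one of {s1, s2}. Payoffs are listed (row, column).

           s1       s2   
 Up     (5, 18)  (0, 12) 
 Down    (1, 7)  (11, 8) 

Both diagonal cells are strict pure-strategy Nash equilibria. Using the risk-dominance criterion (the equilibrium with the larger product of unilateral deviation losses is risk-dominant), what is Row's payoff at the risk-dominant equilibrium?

At (Up, s1): Row loses 5 − 1 = 4 by deviating; Column loses 18 − 12 = 6. Product = 4·6 = 24.
At (Down, s2): Row loses 11 − 0 = 11 by deviating; Column loses 8 − 7 = 1. Product = 11·1 = 11.
24 > 11, so (Up, s1) is risk-dominant. Row's payoff there is 5.

5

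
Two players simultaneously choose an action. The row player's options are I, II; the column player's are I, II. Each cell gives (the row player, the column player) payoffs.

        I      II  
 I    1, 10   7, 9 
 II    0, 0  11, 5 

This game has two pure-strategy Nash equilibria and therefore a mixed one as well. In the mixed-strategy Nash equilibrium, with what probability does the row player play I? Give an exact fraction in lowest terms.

5/6

The row player's mix p on I must make the column player indifferent between I and II.
The column player's payoff from I: 10p + 0(1−p). From II: 9p + 5(1−p).
Set equal: 1p = 5(1−p) → p = 5/6.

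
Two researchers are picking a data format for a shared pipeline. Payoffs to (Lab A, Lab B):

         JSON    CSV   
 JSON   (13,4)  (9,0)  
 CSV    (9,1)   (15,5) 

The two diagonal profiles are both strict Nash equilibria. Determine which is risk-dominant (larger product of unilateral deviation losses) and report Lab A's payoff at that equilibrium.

15

At both JSON: Lab A loses 13 − 9 = 4 by deviating; Lab B loses 4 − 0 = 4. Product = 4·4 = 16.
At both CSV: Lab A loses 15 − 9 = 6 by deviating; Lab B loses 5 − 1 = 4. Product = 6·4 = 24.
24 > 16, so both CSV is risk-dominant. Lab A's payoff there is 15.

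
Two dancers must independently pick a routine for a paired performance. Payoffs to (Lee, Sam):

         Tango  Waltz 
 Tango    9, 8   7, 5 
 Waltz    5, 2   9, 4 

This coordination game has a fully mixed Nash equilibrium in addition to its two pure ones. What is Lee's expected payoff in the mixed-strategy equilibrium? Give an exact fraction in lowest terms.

23/3

Sam mixes with probability q on Tango, chosen so Lee is indifferent: 9q + 7(1−q) = 5q + 9(1−q) gives q = 1/3.
Lee's expected payoff (from either row, since indifferent) is 9·1/3 + 7·2/3 = 23/3.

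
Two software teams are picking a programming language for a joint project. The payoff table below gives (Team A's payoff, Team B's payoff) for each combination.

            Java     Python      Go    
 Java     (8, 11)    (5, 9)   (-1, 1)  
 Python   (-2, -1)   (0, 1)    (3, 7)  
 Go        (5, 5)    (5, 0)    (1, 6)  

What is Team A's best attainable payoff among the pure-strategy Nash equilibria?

8

Both Java is a pure NE (Team A: 8 ≥ 5; Team B: 11 ≥ 9). Team A gets 8.
(Python, Go) is a pure NE (Team A: 3 ≥ 1; Team B: 7 ≥ 1). Team A gets 3.
Every other cell has a profitable deviation for at least one player. Highest of {8, 3} is 8.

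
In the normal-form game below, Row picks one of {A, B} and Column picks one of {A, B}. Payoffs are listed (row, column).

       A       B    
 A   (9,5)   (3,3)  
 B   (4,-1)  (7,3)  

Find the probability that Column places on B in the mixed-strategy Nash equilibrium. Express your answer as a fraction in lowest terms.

5/9

Column's mix q on A must make Row indifferent between A and B.
Row's payoff from A: 9q + 3(1−q). From B: 4q + 7(1−q).
Set equal: 5q = 4(1−q) → q = 4/9.
Probability on B is 1 − 4/9 = 5/9.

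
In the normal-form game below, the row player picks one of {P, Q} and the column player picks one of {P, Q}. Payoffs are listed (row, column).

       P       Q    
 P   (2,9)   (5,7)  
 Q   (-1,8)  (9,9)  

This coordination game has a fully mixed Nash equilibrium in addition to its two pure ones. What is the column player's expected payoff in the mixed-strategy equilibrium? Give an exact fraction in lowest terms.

The row player mixes with probability p on P, chosen so the column player is indifferent: 9p + 8(1−p) = 7p + 9(1−p) gives p = 1/3.
The column player's expected payoff is 9·1/3 + 8·2/3 = 25/3.

25/3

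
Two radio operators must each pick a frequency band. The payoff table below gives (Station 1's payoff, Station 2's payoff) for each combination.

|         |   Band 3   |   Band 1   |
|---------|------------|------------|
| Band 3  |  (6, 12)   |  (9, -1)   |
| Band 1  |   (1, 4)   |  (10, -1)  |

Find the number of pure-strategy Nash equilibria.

Both Band 3: Station 1 gets 6 (best alternative 1); Station 2 gets 12 (best alternative -1). Neither deviates — NE.
Both Band 1 is not a NE: Station 2 would switch to Band 3 (4 > -1).
No other cell survives both best-response checks, so there is 1 pure NE.

1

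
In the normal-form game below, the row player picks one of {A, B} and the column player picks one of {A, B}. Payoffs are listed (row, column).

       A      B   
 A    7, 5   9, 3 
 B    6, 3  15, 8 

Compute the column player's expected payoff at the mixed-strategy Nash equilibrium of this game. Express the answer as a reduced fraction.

The row player mixes with probability p on A, chosen so the column player is indifferent: 5p + 3(1−p) = 3p + 8(1−p) gives p = 5/7.
The column player's expected payoff is 5·5/7 + 3·2/7 = 31/7.

31/7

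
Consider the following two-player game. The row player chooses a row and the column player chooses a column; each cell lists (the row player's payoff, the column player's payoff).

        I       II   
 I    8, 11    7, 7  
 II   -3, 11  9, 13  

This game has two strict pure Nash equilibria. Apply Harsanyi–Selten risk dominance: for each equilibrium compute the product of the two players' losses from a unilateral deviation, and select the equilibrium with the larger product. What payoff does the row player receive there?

8

At both I: the row player loses 8 − (-3) = 11 by deviating; the column player loses 11 − 7 = 4. Product = 11·4 = 44.
At both II: the row player loses 9 − 7 = 2 by deviating; the column player loses 13 − 11 = 2. Product = 2·2 = 4.
44 > 4, so both I is risk-dominant. The row player's payoff there is 8.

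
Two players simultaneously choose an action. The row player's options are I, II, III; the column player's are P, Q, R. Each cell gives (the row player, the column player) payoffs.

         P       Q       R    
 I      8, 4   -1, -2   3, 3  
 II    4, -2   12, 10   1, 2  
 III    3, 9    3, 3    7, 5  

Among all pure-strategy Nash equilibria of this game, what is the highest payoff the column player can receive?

10

(I, P) is a pure NE (the row player: 8 ≥ 4; the column player: 4 ≥ 3). The column player gets 4.
(II, Q) is a pure NE (the row player: 12 ≥ 3; the column player: 10 ≥ 2). The column player gets 10.
Every other cell has a profitable deviation for at least one player. Highest of {4, 10} is 10.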